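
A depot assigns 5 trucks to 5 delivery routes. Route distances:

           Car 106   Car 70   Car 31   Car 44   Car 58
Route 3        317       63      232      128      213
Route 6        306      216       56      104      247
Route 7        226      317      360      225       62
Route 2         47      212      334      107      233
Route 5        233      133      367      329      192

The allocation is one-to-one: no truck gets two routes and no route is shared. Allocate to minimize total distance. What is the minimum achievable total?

Optimal: Car 106→Route 2 (47 km), Car 70→Route 5 (133 km), Car 31→Route 6 (56 km), Car 44→Route 3 (128 km), Car 58→Route 7 (62 km) — total 47+133+56+128+62 = 426 km.
Row-greedy (each truck in turn takes its cheapest remaining route) gives 583 km, worse by 157.
Next-best assignment: Car 106→Route 5, Car 70→Route 3, Car 31→Route 6, Car 44→Route 2, Car 58→Route 7 = 521 km.
Swapping Car 31↔Car 70 (Car 31→Route 5 367 km, Car 70→Route 6 216 km) adds 394.

Min total: 426 km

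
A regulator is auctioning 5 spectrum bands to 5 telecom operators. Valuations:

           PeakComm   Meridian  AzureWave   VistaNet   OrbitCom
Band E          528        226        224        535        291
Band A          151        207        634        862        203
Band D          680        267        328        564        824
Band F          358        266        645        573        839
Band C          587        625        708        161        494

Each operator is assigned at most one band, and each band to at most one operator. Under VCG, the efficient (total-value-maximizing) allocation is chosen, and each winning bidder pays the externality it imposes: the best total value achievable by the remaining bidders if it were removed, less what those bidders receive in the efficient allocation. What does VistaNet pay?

Efficient allocation: PeakComm→Band E ($528M), Meridian→Band C ($625M), AzureWave→Band F ($645M), VistaNet→Band A ($862M), OrbitCom→Band D ($824M); total welfare W = $3484M.
VistaNet receives Band A at value $862M, so the others get W − 862 = $2622M.
Without VistaNet: best allocation of the remaining 4 bidders over all 5 bands is PeakComm→Band D ($680M), Meridian→Band C ($625M), AzureWave→Band A ($634M), OrbitCom→Band F ($839M), total $2778M.
VCG payment = (others' best without VistaNet) − (others' welfare with VistaNet) = 2778 − 2622 = $156M.

VistaNet pays $156M.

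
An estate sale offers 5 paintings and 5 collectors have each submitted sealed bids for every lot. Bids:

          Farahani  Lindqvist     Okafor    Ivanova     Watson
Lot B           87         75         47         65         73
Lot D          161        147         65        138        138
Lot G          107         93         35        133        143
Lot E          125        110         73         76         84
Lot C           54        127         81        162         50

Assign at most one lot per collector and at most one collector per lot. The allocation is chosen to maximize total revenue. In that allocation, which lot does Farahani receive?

Farahani receives Lot E.

Optimal: Farahani→Lot E ($125), Lindqvist→Lot D ($147), Okafor→Lot B ($47), Ivanova→Lot C ($162), Watson→Lot G ($143) — total 125+147+47+162+143 = $624.
Column-greedy (each lot in turn goes to its best remaining collector) gives $534, worse by 90.
Farahani's own top lot is Lot D ($161), but forcing Farahani→Lot D and reassigning the rest optimally gives only $623 — worse by 1.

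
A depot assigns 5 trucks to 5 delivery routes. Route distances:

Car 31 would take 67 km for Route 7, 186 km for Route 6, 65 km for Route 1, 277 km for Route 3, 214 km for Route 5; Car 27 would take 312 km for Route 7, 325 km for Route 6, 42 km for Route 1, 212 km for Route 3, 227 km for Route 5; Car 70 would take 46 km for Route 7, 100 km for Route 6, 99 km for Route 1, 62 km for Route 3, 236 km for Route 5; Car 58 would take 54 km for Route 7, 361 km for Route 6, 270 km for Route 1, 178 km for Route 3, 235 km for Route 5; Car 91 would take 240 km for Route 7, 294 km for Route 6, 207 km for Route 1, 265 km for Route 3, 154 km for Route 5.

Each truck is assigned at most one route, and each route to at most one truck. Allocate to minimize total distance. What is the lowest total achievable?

Optimal: Car 31→Route 6 (186 km), Car 27→Route 1 (42 km), Car 70→Route 3 (62 km), Car 58→Route 7 (54 km), Car 91→Route 5 (154 km) — total 186+42+62+54+154 = 498 km.
Row-greedy (each truck in turn takes its cheapest remaining route) gives 852 km, worse by 354.
Checked against all permutations: 498 km is optimal.

Minimum total: 498 km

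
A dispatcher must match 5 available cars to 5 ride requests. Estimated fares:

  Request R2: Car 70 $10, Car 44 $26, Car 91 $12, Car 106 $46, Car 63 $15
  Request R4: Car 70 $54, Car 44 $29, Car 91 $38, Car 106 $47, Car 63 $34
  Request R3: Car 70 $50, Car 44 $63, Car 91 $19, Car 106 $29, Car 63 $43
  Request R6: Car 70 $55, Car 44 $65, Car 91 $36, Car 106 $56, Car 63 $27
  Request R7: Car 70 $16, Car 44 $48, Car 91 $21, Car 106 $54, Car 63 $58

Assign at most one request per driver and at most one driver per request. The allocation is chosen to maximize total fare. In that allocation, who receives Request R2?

Car 106 receives Request R2.

Optimal: Car 70→Request R6 ($55), Car 44→Request R3 ($63), Car 91→Request R4 ($38), Car 106→Request R2 ($46), Car 63→Request R7 ($58) — total 55+63+38+46+58 = $260.
Max-entry greedy (repeatedly take the single best remaining cell) gives $242, worse by 18.
Every other assignment is strictly worse.
Car 106's own top request is Request R6 ($56), but forcing Car 106→Request R6 and reassigning the rest optimally gives only $243 — worse by 17.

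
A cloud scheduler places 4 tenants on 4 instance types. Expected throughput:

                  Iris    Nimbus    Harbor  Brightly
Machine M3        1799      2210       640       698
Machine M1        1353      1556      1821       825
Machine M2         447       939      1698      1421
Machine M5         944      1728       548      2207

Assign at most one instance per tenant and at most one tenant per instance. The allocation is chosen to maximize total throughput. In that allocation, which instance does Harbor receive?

Harbor receives Machine M2.

This is a one-to-one assignment (maximum-weight bipartite matching).
Optimal: Iris→Machine M1 (1353 ops/s), Nimbus→Machine M3 (2210 ops/s), Harbor→Machine M2 (1698 ops/s), Brightly→Machine M5 (2207 ops/s) — total 1353+2210+1698+2207 = 7468 ops/s.
Column-greedy (each instance in turn goes to its best remaining tenant) gives 6396 ops/s, worse by 1072.
Harbor's own top instance is Machine M1 (1821 ops/s), but forcing Harbor→Machine M1 and reassigning the rest optimally gives only 6769 ops/s — worse by 699.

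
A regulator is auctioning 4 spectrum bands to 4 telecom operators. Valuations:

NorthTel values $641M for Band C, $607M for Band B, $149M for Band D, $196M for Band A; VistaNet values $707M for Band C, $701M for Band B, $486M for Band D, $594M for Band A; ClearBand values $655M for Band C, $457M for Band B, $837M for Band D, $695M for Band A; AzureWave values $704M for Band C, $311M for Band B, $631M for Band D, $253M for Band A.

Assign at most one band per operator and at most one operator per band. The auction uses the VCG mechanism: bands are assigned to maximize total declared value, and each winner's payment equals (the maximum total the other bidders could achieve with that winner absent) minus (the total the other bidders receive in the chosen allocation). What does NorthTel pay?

Efficient allocation: NorthTel→Band B ($607M), VistaNet→Band A ($594M), ClearBand→Band D ($837M), AzureWave→Band C ($704M); total welfare W = $2742M.
NorthTel receives Band B at value $607M, so the others get W − 607 = $2135M.
Without NorthTel: best allocation of the remaining 3 bidders over all 4 bands is VistaNet→Band B ($701M), ClearBand→Band D ($837M), AzureWave→Band C ($704M), total $2242M.
VCG payment = (others' best without NorthTel) − (others' welfare with NorthTel) = 2242 − 2135 = $107M.

NorthTel pays $107M.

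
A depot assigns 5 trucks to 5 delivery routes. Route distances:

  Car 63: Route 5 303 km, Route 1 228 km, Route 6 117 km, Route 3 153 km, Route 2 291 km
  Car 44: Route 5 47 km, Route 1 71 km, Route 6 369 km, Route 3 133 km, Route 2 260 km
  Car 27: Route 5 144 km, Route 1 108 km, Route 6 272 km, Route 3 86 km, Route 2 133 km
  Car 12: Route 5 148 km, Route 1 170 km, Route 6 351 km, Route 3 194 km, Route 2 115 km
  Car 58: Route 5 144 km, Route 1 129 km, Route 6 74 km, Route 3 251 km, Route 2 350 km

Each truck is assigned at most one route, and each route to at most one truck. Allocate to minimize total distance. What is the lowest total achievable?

Optimal: Car 63→Route 6 (117 km), Car 44→Route 5 (47 km), Car 27→Route 3 (86 km), Car 12→Route 2 (115 km), Car 58→Route 1 (129 km) — total 117+47+86+115+129 = 494 km.
Column-greedy (each route in turn goes to its cheapest remaining truck) gives 497 km, worse by 3.
Next-best assignment: Car 63→Route 3, Car 44→Route 5, Car 27→Route 1, Car 12→Route 2, Car 58→Route 6 = 497 km.
Swapping Car 27↔Car 12 (Car 27→Route 2 133 km, Car 12→Route 3 194 km) adds 126.
No other one-to-one assignment undercuts 494 km.

Min total: 494 km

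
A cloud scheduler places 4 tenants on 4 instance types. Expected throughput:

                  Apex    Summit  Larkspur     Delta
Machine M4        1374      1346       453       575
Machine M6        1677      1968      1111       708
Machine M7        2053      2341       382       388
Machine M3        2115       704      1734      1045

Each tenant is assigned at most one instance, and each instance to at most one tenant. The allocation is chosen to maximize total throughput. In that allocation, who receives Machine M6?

Summit receives Machine M6.

Optimal: Apex→Machine M7 (2053 ops/s), Summit→Machine M6 (1968 ops/s), Larkspur→Machine M3 (1734 ops/s), Delta→Machine M4 (575 ops/s) — total 2053+1968+1734+575 = 6330 ops/s.
Column-greedy (each instance in turn goes to its best remaining tenant) gives 5464 ops/s, worse by 866.
Summit's own top instance is Machine M7 (2341 ops/s), but forcing Summit→Machine M7 and reassigning the rest optimally gives only 6327 ops/s — worse by 3.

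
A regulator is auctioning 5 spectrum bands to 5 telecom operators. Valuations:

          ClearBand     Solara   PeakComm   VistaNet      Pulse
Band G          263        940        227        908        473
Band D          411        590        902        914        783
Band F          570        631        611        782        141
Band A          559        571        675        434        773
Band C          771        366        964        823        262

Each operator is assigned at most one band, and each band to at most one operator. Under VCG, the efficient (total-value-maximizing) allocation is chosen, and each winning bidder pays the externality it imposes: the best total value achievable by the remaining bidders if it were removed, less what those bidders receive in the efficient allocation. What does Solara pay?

Efficient allocation: ClearBand→Band C ($771M), Solara→Band G ($940M), PeakComm→Band D ($902M), VistaNet→Band F ($782M), Pulse→Band A ($773M); total welfare W = $4168M.
Solara receives Band G at value $940M, so the others get W − 940 = $3228M.
Without Solara: best allocation of the remaining 4 bidders over all 5 bands is ClearBand→Band C ($771M), PeakComm→Band D ($902M), VistaNet→Band G ($908M), Pulse→Band A ($773M), total $3354M.
VCG payment = (others' best without Solara) − (others' welfare with Solara) = 3354 − 3228 = $126M.

Solara pays $126M.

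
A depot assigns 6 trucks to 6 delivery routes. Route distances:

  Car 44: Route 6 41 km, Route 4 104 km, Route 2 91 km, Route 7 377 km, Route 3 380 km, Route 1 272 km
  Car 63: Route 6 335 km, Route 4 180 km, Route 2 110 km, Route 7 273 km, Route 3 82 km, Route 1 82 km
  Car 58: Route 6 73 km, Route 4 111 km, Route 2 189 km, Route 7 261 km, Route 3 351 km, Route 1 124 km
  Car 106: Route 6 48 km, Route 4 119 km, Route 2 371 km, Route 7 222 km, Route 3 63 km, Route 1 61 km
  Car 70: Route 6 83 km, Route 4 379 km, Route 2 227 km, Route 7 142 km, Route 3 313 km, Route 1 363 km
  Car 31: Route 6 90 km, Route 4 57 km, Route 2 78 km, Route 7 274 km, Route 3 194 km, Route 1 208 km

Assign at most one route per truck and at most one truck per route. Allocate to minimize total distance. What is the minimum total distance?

Optimal: Car 44→Route 2 (91 km), Car 63→Route 3 (82 km), Car 58→Route 6 (73 km), Car 106→Route 1 (61 km), Car 70→Route 7 (142 km), Car 31→Route 4 (57 km) — total 91+82+73+61+142+57 = 506 km.
Row-greedy (each truck in turn takes its cheapest remaining route) gives 515 km, worse by 9.
No other one-to-one assignment undercuts 506 km.

Min total: 506 km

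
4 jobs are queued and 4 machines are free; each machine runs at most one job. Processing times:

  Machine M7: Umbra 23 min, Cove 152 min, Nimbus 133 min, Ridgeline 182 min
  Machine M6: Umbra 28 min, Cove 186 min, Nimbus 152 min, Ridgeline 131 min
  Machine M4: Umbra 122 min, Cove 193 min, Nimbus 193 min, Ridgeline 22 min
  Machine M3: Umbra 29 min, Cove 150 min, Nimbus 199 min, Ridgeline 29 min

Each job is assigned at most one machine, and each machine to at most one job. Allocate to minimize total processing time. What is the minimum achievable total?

Min total: 333 min

Optimal: Umbra→Machine M6 (28 min), Cove→Machine M3 (150 min), Nimbus→Machine M7 (133 min), Ridgeline→Machine M4 (22 min) — total 28+150+133+22 = 333 min.
Min-entry greedy (repeatedly take the single cheapest remaining cell) gives 347 min, worse by 14.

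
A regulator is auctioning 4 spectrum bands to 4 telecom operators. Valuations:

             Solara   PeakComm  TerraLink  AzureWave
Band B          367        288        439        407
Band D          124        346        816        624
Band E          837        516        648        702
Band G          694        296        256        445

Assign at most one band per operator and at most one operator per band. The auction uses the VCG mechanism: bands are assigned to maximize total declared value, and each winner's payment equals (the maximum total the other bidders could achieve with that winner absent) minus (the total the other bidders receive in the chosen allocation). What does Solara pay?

Solara pays $8M.

Efficient allocation: Solara→Band G ($694M), PeakComm→Band B ($288M), TerraLink→Band D ($816M), AzureWave→Band E ($702M); total welfare W = $2500M.
Solara receives Band G at value $694M, so the others get W − 694 = $1806M.
Without Solara: best allocation of the remaining 3 bidders over all 4 bands is PeakComm→Band G ($296M), TerraLink→Band D ($816M), AzureWave→Band E ($702M), total $1814M.
VCG payment = (others' best without Solara) − (others' welfare with Solara) = 1814 − 1806 = $8M.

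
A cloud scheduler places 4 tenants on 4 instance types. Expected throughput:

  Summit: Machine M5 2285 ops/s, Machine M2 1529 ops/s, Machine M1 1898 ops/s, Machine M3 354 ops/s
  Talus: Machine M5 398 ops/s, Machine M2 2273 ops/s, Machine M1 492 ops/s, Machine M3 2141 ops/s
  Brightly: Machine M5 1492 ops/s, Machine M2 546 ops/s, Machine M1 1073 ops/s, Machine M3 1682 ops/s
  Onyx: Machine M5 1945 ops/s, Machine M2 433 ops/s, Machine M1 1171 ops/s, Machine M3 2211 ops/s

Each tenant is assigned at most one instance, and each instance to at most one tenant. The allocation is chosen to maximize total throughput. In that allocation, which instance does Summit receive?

Treat this as an assignment problem: match each tenant to one instance.
Optimal: Summit→Machine M1 (1898 ops/s), Talus→Machine M2 (2273 ops/s), Brightly→Machine M5 (1492 ops/s), Onyx→Machine M3 (2211 ops/s) — total 1898+2273+1492+2211 = 7874 ops/s.
Column-greedy (each instance in turn goes to its best remaining tenant) gives 7411 ops/s, worse by 463.
Checked against all permutations: 7874 ops/s is optimal.
Summit's own top instance is Machine M5 (2285 ops/s), but forcing Summit→Machine M5 and reassigning the rest optimally gives only 7842 ops/s — worse by 32.

Summit receives Machine M1.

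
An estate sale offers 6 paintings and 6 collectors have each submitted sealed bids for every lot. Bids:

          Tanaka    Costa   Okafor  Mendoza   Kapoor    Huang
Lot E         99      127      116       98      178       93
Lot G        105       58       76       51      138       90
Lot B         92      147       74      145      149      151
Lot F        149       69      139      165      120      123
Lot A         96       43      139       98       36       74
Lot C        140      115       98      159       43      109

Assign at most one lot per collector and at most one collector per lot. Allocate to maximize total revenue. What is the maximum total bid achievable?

This is a one-to-one assignment (maximum-weight bipartite matching).
Optimal: Tanaka→Lot F ($149), Costa→Lot E ($127), Okafor→Lot A ($139), Mendoza→Lot C ($159), Kapoor→Lot G ($138), Huang→Lot B ($151) — total 149+127+139+159+138+151 = $863.
Column-greedy (each lot in turn goes to its best remaining collector) gives $853, worse by 10.
Next-best assignment: Tanaka→Lot F, Costa→Lot B, Okafor→Lot A, Mendoza→Lot C, Kapoor→Lot E, Huang→Lot G = $862.
Swapping Okafor↔Costa (Okafor→Lot E $116, Costa→Lot A $43) loses 107.

Max total: $863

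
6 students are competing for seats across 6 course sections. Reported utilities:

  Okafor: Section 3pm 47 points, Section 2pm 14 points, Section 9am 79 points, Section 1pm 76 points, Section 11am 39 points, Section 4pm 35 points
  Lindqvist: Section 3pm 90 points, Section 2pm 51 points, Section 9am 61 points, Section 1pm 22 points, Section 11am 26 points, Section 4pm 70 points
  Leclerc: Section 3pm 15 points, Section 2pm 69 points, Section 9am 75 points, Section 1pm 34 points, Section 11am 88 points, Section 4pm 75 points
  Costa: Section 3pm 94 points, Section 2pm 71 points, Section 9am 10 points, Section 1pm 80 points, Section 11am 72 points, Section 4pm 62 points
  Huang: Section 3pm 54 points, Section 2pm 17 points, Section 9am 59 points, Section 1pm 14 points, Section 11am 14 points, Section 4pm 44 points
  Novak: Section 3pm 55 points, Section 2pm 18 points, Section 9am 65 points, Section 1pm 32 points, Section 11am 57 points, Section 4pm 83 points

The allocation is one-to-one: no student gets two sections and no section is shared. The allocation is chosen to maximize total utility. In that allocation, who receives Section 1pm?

Optimal: Okafor→Section 1pm (76 points), Lindqvist→Section 3pm (90 points), Leclerc→Section 11am (88 points), Costa→Section 2pm (71 points), Huang→Section 9am (59 points), Novak→Section 4pm (83 points) — total 76+90+88+71+59+83 = 467 points.
Row-greedy (each student in turn takes its best remaining section) gives 399 points, worse by 68.
Next-best assignment: Okafor→Section 1pm, Lindqvist→Section 2pm, Leclerc→Section 11am, Costa→Section 3pm, Huang→Section 9am, Novak→Section 4pm = 451 points.
Okafor's own top section is Section 9am (79 points), but forcing Okafor→Section 9am and reassigning the rest optimally gives only 437 points — worse by 30.

Okafor receives Section 1pm.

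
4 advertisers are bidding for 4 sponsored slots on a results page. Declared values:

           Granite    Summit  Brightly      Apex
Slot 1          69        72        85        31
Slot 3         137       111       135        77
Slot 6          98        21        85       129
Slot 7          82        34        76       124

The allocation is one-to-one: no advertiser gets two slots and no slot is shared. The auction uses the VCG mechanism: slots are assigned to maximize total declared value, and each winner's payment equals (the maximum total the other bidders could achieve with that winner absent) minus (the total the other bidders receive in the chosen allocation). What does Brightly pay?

Efficient allocation: Granite→Slot 6 ($98), Summit→Slot 1 ($72), Brightly→Slot 3 ($135), Apex→Slot 7 ($124); total welfare W = $429.
Brightly receives Slot 3 at value $135, so the others get W − 135 = $294.
Without Brightly: best allocation of the remaining 3 bidders over all 4 slots is Granite→Slot 3 ($137), Summit→Slot 1 ($72), Apex→Slot 6 ($129), total $338.
VCG payment = (others' best without Brightly) − (others' welfare with Brightly) = 338 − 294 = $44.

Brightly pays $44.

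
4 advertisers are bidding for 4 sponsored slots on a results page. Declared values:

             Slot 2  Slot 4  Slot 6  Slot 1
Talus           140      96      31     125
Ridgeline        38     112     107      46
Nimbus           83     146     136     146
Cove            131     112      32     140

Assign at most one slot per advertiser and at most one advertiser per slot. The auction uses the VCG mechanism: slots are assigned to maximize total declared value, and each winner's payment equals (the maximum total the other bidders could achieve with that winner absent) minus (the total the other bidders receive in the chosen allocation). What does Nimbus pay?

Efficient allocation: Talus→Slot 2 ($140), Ridgeline→Slot 6 ($107), Nimbus→Slot 4 ($146), Cove→Slot 1 ($140); total welfare W = $533.
Nimbus receives Slot 4 at value $146, so the others get W − 146 = $387.
Without Nimbus: best allocation of the remaining 3 bidders over all 4 slots is Talus→Slot 2 ($140), Ridgeline→Slot 4 ($112), Cove→Slot 1 ($140), total $392.
VCG payment = (others' best without Nimbus) − (others' welfare with Nimbus) = 392 − 387 = $5.

Nimbus pays $5.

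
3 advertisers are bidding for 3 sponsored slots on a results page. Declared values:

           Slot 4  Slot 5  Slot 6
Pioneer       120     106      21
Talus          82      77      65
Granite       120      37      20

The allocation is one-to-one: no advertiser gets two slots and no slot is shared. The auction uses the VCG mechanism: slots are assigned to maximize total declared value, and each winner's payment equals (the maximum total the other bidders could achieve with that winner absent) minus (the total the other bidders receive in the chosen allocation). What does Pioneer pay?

Pioneer pays $12.

Efficient allocation: Pioneer→Slot 5 ($106), Talus→Slot 6 ($65), Granite→Slot 4 ($120); total welfare W = $291.
Pioneer receives Slot 5 at value $106, so the others get W − 106 = $185.
Without Pioneer: best allocation of the remaining 2 bidders over all 3 slots is Talus→Slot 5 ($77), Granite→Slot 4 ($120), total $197.
VCG payment = (others' best without Pioneer) − (others' welfare with Pioneer) = 197 − 185 = $12.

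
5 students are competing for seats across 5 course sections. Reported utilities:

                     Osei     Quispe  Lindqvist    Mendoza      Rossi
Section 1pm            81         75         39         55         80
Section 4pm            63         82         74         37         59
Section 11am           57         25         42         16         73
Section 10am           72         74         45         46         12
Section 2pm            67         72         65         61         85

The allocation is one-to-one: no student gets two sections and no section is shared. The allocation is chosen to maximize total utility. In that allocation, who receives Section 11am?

Optimal: Osei→Section 1pm (81 points), Quispe→Section 10am (74 points), Lindqvist→Section 4pm (74 points), Mendoza→Section 2pm (61 points), Rossi→Section 11am (73 points) — total 81+74+74+61+73 = 363 points.
Column-greedy (each section in turn goes to its best remaining student) gives 347 points, worse by 16.
Swapping Quispe↔Mendoza (Quispe→Section 2pm 72 points, Mendoza→Section 10am 46 points) loses 17.
Rossi's own top section is Section 2pm (85 points), but forcing Rossi→Section 2pm and reassigning the rest optimally gives only 345 points — worse by 18.

Rossi receives Section 11am.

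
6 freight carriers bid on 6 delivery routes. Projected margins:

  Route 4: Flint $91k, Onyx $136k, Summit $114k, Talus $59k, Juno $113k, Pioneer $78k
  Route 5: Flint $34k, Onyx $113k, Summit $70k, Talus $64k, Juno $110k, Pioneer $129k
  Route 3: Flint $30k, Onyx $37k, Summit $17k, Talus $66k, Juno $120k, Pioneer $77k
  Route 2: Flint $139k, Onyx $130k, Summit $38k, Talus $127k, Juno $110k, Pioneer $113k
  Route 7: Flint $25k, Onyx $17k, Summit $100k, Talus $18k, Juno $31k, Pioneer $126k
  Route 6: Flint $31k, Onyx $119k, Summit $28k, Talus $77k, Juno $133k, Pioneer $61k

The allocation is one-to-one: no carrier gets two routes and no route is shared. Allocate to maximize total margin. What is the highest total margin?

This is a one-to-one assignment (maximum-weight bipartite matching).
Optimal: Flint→Route 2 ($139k), Onyx→Route 4 ($136k), Summit→Route 7 ($100k), Talus→Route 3 ($66k), Juno→Route 6 ($133k), Pioneer→Route 5 ($129k) — total 139+136+100+66+133+129 = $703k.
Row-greedy (each carrier in turn takes its best remaining route) gives $701k, worse by 2.
No other one-to-one assignment exceeds $703k.

Maximum total: $703k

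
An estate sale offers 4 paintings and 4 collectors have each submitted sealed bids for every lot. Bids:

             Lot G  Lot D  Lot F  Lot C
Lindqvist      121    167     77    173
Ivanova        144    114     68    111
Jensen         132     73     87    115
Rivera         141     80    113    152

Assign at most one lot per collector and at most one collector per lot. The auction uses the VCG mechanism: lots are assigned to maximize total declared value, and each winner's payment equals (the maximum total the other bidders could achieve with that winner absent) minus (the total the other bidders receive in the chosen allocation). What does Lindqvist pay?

Lindqvist pays $15.

Efficient allocation: Lindqvist→Lot D ($167), Ivanova→Lot G ($144), Jensen→Lot F ($87), Rivera→Lot C ($152); total welfare W = $550.
Lindqvist receives Lot D at value $167, so the others get W − 167 = $383.
Without Lindqvist: best allocation of the remaining 3 bidders over all 4 lots is Ivanova→Lot D ($114), Jensen→Lot G ($132), Rivera→Lot C ($152), total $398.
VCG payment = (others' best without Lindqvist) − (others' welfare with Lindqvist) = 398 − 383 = $15.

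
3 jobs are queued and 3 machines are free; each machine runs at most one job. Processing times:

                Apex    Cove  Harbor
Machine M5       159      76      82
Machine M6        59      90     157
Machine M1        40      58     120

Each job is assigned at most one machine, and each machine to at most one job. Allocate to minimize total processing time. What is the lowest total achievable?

Optimal: Apex→Machine M6 (59 min), Cove→Machine M1 (58 min), Harbor→Machine M5 (82 min) — total 59+58+82 = 199 min.
Column-greedy (each machine in turn goes to its cheapest remaining job) gives 255 min, worse by 56.

Minimum total: 199 min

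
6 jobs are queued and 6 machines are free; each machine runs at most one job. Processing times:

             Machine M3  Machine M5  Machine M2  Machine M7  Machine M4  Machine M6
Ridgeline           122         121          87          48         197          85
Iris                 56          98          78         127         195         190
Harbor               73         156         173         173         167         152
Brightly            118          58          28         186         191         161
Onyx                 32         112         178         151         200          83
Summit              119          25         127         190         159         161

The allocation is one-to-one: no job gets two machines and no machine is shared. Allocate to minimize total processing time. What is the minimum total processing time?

Minimum total: 407 min

This is the linear assignment problem.
Optimal: Ridgeline→Machine M7 (48 min), Iris→Machine M3 (56 min), Harbor→Machine M4 (167 min), Brightly→Machine M2 (28 min), Onyx→Machine M6 (83 min), Summit→Machine M5 (25 min) — total 48+56+167+28+83+25 = 407 min.
Min-entry greedy (repeatedly take the single cheapest remaining cell) gives 480 min, worse by 73.
Next-best assignment: Ridgeline→Machine M7, Iris→Machine M4, Harbor→Machine M3, Brightly→Machine M2, Onyx→Machine M6, Summit→Machine M5 = 452 min.
Swapping Onyx↔Harbor (Onyx→Machine M4 200 min, Harbor→Machine M6 152 min) adds 102.
Every other assignment is strictly worse.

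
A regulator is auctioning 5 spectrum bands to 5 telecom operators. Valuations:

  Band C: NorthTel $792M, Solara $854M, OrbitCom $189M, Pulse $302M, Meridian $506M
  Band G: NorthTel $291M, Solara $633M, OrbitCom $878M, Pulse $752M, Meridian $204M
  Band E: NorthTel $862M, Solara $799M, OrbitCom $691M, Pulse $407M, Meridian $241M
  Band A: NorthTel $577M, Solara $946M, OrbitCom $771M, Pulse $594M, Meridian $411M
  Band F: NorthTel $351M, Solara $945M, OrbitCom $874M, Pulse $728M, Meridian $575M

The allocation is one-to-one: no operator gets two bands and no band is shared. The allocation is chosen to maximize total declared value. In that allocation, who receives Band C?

Meridian receives Band C.

This is a one-to-one assignment (maximum-weight bipartite matching).
Optimal: NorthTel→Band E ($862M), Solara→Band A ($946M), OrbitCom→Band F ($874M), Pulse→Band G ($752M), Meridian→Band C ($506M) — total 862+946+874+752+506 = $3940M.
Max-entry greedy (repeatedly take the single best remaining cell) gives $3920M, worse by 20.
Swapping NorthTel↔Meridian (NorthTel→Band C $792M, Meridian→Band E $241M) loses 335.
Meridian's own top band is Band F ($575M), but forcing Meridian→Band F and reassigning the rest optimally gives only $3814M — worse by 126.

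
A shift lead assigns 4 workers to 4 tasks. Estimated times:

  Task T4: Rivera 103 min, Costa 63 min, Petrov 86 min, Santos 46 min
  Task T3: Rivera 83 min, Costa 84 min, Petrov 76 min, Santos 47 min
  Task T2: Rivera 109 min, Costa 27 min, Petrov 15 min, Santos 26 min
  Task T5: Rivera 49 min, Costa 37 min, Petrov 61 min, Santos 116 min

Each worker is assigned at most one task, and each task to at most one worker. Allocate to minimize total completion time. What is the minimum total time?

Min total: 174 min

This is a one-to-one assignment (minimum-cost bipartite matching).
Optimal: Rivera→Task T5 (49 min), Costa→Task T4 (63 min), Petrov→Task T2 (15 min), Santos→Task T3 (47 min) — total 49+63+15+47 = 174 min.
Swapping Costa↔Santos (Costa→Task T3 84 min, Santos→Task T4 46 min) adds 20.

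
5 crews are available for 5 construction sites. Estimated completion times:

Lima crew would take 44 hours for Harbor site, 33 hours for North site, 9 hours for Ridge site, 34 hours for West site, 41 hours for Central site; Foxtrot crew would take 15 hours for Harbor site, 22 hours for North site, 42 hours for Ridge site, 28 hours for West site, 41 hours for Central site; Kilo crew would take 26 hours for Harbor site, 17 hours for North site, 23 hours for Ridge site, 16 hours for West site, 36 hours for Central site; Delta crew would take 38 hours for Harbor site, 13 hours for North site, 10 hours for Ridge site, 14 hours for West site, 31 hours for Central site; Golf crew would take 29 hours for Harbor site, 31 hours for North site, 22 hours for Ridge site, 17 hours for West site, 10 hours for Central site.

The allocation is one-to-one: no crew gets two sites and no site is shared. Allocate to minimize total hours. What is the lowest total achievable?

This is a one-to-one assignment (minimum-cost bipartite matching).
Optimal: Lima crew→Ridge site (9 hours), Foxtrot crew→Harbor site (15 hours), Kilo crew→West site (16 hours), Delta crew→North site (13 hours), Golf crew→Central site (10 hours) — total 9+15+16+13+10 = 63 hours.
Next-best assignment: Lima crew→Ridge site, Foxtrot crew→Harbor site, Kilo crew→North site, Delta crew→West site, Golf crew→Central site = 65 hours.
No other one-to-one assignment undercuts 63 hours.

Minimum total: 63 hours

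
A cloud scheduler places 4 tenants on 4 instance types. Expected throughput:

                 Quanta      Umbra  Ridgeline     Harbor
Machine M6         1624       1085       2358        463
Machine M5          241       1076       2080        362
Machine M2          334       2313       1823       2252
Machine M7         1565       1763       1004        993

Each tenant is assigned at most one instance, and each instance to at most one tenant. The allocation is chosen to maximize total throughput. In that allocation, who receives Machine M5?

Ridgeline receives Machine M5.

Optimal: Quanta→Machine M6 (1624 ops/s), Umbra→Machine M7 (1763 ops/s), Ridgeline→Machine M5 (2080 ops/s), Harbor→Machine M2 (2252 ops/s) — total 1624+1763+2080+2252 = 7719 ops/s.
Column-greedy (each instance in turn goes to its best remaining tenant) gives 7251 ops/s, worse by 468.
Ridgeline's own top instance is Machine M6 (2358 ops/s), but forcing Ridgeline→Machine M6 and reassigning the rest optimally gives only 7251 ops/s — worse by 468.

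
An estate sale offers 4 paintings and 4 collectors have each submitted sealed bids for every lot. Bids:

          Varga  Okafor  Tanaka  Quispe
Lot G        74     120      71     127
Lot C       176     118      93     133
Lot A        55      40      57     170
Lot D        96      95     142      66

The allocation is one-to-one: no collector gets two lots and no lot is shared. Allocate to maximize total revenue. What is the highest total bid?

Optimal: Varga→Lot C ($176), Okafor→Lot G ($120), Tanaka→Lot D ($142), Quispe→Lot A ($170) — total 176+120+142+170 = $608.
Column-greedy (each lot in turn goes to its best remaining collector) gives $455, worse by 153.
Next-best assignment: Varga→Lot C, Okafor→Lot D, Tanaka→Lot G, Quispe→Lot A = $512.
Swapping Varga↔Quispe (Varga→Lot A $55, Quispe→Lot C $133) loses 158.
Checked against all permutations: $608 is optimal.

Max total: $608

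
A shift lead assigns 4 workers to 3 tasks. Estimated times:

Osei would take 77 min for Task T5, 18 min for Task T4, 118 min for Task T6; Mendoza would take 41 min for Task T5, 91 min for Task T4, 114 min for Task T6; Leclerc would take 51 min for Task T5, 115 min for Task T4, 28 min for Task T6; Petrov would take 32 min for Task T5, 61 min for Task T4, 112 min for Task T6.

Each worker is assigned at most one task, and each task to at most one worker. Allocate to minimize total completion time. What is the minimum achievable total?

Min total: 78 min

Optimal: Petrov→Task T5 (32 min), Osei→Task T4 (18 min), Leclerc→Task T6 (28 min) — total 32+18+28 = 78 min.
Row-greedy (each worker in turn takes its cheapest remaining task) gives 87 min, worse by 9.
Swapping Leclerc↔Osei (Leclerc→Task T4 115 min, Osei→Task T6 118 min) adds 187.
Checked against all permutations: 78 min is optimal.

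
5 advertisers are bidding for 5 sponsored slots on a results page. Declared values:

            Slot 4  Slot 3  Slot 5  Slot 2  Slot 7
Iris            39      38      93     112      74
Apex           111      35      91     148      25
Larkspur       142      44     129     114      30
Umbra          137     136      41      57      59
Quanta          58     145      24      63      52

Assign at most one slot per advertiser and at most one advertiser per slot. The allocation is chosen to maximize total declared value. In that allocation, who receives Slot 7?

This is the linear assignment problem.
Optimal: Iris→Slot 7 ($74), Apex→Slot 2 ($148), Larkspur→Slot 5 ($129), Umbra→Slot 4 ($137), Quanta→Slot 3 ($145) — total 74+148+129+137+145 = $633.
Max-entry greedy (repeatedly take the single best remaining cell) gives $587, worse by 46.
Iris's own top slot is Slot 2 ($112), but forcing Iris→Slot 2 and reassigning the rest optimally gives only $556 — worse by 77.

Iris receives Slot 7.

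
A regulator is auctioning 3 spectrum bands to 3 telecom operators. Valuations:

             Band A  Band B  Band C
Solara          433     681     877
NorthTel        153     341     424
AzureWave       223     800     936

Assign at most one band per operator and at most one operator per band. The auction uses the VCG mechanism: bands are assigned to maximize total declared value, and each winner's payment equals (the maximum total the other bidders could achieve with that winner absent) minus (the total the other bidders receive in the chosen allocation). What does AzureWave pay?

Efficient allocation: Solara→Band C ($877M), NorthTel→Band A ($153M), AzureWave→Band B ($800M); total welfare W = $1830M.
AzureWave receives Band B at value $800M, so the others get W − 800 = $1030M.
Without AzureWave: best allocation of the remaining 2 bidders over all 3 bands is Solara→Band C ($877M), NorthTel→Band B ($341M), total $1218M.
VCG payment = (others' best without AzureWave) − (others' welfare with AzureWave) = 1218 − 1030 = $188M.

AzureWave pays $188M.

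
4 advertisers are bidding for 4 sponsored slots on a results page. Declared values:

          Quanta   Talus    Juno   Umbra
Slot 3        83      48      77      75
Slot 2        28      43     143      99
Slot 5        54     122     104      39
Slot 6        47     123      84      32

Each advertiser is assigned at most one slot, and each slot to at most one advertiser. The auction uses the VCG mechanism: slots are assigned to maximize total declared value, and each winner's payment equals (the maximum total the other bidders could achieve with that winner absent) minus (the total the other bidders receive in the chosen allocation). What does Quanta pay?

Efficient allocation: Quanta→Slot 3 ($83), Talus→Slot 6 ($123), Juno→Slot 5 ($104), Umbra→Slot 2 ($99); total welfare W = $409.
Quanta receives Slot 3 at value $83, so the others get W − 83 = $326.
Without Quanta: best allocation of the remaining 3 bidders over all 4 slots is Talus→Slot 6 ($123), Juno→Slot 2 ($143), Umbra→Slot 3 ($75), total $341.
VCG payment = (others' best without Quanta) − (others' welfare with Quanta) = 341 − 326 = $15.

Quanta pays $15.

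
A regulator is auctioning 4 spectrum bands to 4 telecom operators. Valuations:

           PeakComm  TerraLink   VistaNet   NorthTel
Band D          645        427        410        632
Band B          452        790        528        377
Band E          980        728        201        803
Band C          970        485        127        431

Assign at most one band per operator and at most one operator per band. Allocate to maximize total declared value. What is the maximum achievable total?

Maximum total: $2973M

Treat this as an assignment problem: match each operator to one band.
Optimal: PeakComm→Band C ($970M), TerraLink→Band B ($790M), VistaNet→Band D ($410M), NorthTel→Band E ($803M) — total 970+790+410+803 = $2973M.
Row-greedy (each operator in turn takes its best remaining band) gives $2611M, worse by 362.
Swapping VistaNet↔PeakComm (VistaNet→Band C $127M, PeakComm→Band D $645M) loses 608.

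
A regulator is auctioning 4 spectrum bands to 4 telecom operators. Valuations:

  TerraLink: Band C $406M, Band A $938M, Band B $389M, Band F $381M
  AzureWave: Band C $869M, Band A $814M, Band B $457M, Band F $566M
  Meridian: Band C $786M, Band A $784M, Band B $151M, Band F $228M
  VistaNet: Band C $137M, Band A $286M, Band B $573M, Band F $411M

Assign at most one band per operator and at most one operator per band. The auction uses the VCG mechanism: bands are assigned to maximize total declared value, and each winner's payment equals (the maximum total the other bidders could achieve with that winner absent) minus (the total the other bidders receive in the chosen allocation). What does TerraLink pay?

Efficient allocation: TerraLink→Band A ($938M), AzureWave→Band F ($566M), Meridian→Band C ($786M), VistaNet→Band B ($573M); total welfare W = $2863M.
TerraLink receives Band A at value $938M, so the others get W − 938 = $1925M.
Without TerraLink: best allocation of the remaining 3 bidders over all 4 bands is AzureWave→Band C ($869M), Meridian→Band A ($784M), VistaNet→Band B ($573M), total $2226M.
VCG payment = (others' best without TerraLink) − (others' welfare with TerraLink) = 2226 − 1925 = $301M.

TerraLink pays $301M.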